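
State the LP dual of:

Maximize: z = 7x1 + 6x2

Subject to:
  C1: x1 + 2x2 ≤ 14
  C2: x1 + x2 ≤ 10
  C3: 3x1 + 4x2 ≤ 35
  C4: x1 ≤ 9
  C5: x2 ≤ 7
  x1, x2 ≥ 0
Minimize: z = 14y1 + 10y2 + 35y3 + 9y4 + 7y5

Subject to:
  C1: -y1 - y2 - 3y3 - y4 ≤ -7
  C2: -2y1 - y2 - 4y3 - y5 ≤ -6
  y1, y2, y3, y4, y5 ≥ 0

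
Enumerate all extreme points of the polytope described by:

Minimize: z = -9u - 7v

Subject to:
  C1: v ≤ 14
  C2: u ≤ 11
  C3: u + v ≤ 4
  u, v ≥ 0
Each vertex is the intersection of two constraint boundaries that also satisfies all remaining constraints:
  u = 0 and v = 0 → (0, 0)
  u + v = 4 and v = 0 → (4, 0)
  u + v = 4 and u = 0 → (0, 4)

Vertices: (0, 0), (4, 0), (0, 4)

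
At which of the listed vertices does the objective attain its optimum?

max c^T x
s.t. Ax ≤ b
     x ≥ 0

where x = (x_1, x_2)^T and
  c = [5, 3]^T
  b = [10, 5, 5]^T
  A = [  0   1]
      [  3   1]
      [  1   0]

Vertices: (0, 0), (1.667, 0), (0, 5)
Evaluating z = 5x_1 + 3x_2 at each vertex:
  (0, 0): z = 0
  (1.667, 0): z = 8.333
  (0, 5): z = 15

The largest value is z = 15, attained at (0, 5).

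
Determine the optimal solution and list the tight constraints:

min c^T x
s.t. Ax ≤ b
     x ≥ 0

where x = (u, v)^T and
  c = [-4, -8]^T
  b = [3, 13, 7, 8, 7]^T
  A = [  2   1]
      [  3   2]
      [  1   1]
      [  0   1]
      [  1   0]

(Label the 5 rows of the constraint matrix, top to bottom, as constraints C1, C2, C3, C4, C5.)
Optimal: u = 0, v = 3
Binding: C1, u ≥ 0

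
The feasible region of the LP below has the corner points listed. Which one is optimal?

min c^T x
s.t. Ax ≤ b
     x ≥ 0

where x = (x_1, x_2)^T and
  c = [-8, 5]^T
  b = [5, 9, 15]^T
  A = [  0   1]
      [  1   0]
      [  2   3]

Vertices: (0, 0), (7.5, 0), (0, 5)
Evaluating z = -8x_1 + 5x_2 at each vertex:
  (0, 0): z = 0
  (7.5, 0): z = -60
  (0, 5): z = 25

The smallest value is z = -60, attained at (7.5, 0).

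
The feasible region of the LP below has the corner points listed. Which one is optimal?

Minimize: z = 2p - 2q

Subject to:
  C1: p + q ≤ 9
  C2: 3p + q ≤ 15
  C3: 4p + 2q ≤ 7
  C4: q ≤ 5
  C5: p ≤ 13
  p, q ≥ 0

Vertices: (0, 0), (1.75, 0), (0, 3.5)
(0, 3.5) with z = -7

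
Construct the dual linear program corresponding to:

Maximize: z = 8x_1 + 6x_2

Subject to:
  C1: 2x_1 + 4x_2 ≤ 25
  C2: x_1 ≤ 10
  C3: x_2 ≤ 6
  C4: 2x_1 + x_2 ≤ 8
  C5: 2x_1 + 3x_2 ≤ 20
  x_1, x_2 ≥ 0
Minimize: z = 25y1 + 10y2 + 6y3 + 8y4 + 20y5

Subject to:
  C1: -2y1 - y2 - 2y4 - 2y5 ≤ -8
  C2: -4y1 - y3 - y4 - 3y5 ≤ -6
  y1, y2, y3, y4, y5 ≥ 0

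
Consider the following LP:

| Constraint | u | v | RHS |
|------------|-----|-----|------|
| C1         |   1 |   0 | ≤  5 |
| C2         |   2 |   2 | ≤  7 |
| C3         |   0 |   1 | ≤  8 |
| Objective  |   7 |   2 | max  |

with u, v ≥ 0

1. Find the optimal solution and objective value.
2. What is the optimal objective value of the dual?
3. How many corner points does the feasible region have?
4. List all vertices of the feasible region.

1. u = 3.5, v = 0, z = 24.5
2. 24.5 (by strong duality, equal to the primal optimum)
3. 3
4. (0, 0), (3.5, 0), (0, 3.5)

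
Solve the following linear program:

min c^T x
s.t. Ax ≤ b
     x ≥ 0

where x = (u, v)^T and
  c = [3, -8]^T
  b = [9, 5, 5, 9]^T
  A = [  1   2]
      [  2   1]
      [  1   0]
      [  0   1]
Each vertex is the intersection of two constraint boundaries that also satisfies all remaining constraints:
  u = 0 and v = 0 → (0, 0)
  2u + v = 5 and v = 0 → (2.5, 0)
  u + 2v = 9 and 2u + v = 5 → (0.3333, 4.333)
  u + 2v = 9 and u = 0 → (0, 4.5)

Evaluating z = 3u - 8v at each vertex:
  (0, 0): z = 0
  (2.5, 0): z = 7.5
  (0.3333, 4.333): z = -33.67
  (0, 4.5): z = -36

The minimum is at (0, 4.5) with z = -36.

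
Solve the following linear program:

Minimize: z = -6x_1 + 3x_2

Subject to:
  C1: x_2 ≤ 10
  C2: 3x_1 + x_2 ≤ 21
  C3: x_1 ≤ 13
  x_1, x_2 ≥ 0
Each vertex is the intersection of two constraint boundaries that also satisfies all remaining constraints:
  x_1 = 0 and x_2 = 0 → (0, 0)
  3x_1 + x_2 = 21 and x_2 = 0 → (7, 0)
  x_2 = 10 and 3x_1 + x_2 = 21 → (3.667, 10)
  x_2 = 10 and x_1 = 0 → (0, 10)

Evaluating z = -6x_1 + 3x_2 at each vertex:
  (0, 0): z = 0
  (7, 0): z = -42
  (3.667, 10): z = 8
  (0, 10): z = 30

The minimum is at (7, 0) with z = -42.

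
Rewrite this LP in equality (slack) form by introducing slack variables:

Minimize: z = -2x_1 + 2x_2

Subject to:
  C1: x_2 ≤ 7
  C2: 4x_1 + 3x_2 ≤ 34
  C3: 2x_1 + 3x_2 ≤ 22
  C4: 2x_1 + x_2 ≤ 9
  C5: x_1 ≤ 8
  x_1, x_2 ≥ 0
min z = -2x_1 + 2x_2

s.t.
  x_2 + s1 = 7
  4x_1 + 3x_2 + s2 = 34
  2x_1 + 3x_2 + s3 = 22
  2x_1 + x_2 + s4 = 9
  x_1 + s5 = 8
  x_1, x_2, s1, s2, s3, s4, s5 ≥ 0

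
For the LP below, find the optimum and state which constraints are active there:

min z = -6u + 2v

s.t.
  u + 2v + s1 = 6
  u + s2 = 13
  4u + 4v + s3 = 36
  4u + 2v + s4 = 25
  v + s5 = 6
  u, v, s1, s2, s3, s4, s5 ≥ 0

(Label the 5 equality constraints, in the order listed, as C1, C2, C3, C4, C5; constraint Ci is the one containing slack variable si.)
Optimal: u = 6, v = 0
Binding: C1, v ≥ 0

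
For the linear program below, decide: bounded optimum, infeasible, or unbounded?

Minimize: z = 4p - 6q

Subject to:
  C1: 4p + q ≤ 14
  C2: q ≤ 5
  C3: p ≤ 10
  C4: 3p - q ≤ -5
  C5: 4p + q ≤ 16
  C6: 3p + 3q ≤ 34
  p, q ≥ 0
The point (0, 5) satisfies every constraint, so the LP is feasible; the constraints give p ≤ 10 and q ≤ 5, which with p, q ≥ 0 keep the feasible region inside a bounded box. A feasible, bounded LP attains a finite optimum at a vertex.

Evaluating z = 4p - 6q at each vertex:
  (0, 5): z = -30

Bounded optimum: z* = -30 at (0, 5).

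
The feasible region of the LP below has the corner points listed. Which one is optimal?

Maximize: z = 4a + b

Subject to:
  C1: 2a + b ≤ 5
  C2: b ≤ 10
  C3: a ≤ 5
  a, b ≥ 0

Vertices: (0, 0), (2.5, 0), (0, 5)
Evaluating z = 4a + b at each vertex:
  (0, 0): z = 0
  (2.5, 0): z = 10
  (0, 5): z = 5

The largest value is z = 10, attained at (2.5, 0).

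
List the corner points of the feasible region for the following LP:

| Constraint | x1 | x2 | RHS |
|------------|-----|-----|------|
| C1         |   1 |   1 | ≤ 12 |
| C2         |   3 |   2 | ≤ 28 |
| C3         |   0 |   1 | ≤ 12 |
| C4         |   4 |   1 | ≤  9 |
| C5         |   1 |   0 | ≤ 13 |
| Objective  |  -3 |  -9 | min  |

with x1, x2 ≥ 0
Each vertex is the intersection of two constraint boundaries that also satisfies all remaining constraints:
  x1 = 0 and x2 = 0 → (0, 0)
  4x1 + x2 = 9 and x2 = 0 → (2.25, 0)
  4x1 + x2 = 9 and x1 = 0 → (0, 9)

Vertices: (0, 0), (2.25, 0), (0, 9)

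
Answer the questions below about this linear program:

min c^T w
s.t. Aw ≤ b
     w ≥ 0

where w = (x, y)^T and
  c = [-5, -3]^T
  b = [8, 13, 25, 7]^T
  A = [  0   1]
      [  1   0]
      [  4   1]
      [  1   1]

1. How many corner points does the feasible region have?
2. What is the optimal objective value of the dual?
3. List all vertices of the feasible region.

1. 4
2. -33 (by strong duality, equal to the primal optimum)
3. (0, 0), (6.25, 0), (6, 1), (0, 7)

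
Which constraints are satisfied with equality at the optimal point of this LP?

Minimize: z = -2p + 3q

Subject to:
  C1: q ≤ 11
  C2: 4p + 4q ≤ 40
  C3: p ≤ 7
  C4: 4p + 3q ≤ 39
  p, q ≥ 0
Optimal: p = 7, q = 0
Slack at optimum:
  C1: slack = 11
  C2: slack = 12
  C3: slack = 0 (binding)
  C4: slack = 11
  p ≥ 0: p = 7
  q ≥ 0: q = 0 (binding)
Binding constraints: C3, q ≥ 0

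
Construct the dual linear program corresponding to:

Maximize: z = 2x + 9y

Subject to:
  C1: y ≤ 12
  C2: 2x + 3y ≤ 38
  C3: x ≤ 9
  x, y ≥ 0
Minimize: z = 12y1 + 38y2 + 9y3

Subject to:
  C1: -2y2 - y3 ≤ -2
  C2: -y1 - 3y2 ≤ -9
  y1, y2, y3 ≥ 0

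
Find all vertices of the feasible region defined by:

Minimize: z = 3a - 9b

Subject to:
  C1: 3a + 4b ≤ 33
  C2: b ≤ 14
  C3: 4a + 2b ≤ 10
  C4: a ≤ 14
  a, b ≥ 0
Each vertex is the intersection of two constraint boundaries that also satisfies all remaining constraints:
  a = 0 and b = 0 → (0, 0)
  4a + 2b = 10 and b = 0 → (2.5, 0)
  4a + 2b = 10 and a = 0 → (0, 5)

Vertices: (0, 0), (2.5, 0), (0, 5)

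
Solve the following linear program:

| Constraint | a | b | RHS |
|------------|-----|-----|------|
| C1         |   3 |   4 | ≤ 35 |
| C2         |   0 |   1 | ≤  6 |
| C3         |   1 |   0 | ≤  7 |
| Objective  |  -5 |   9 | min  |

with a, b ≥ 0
Each vertex is the intersection of two constraint boundaries that also satisfies all remaining constraints:
  a = 0 and b = 0 → (0, 0)
  a = 7 and b = 0 → (7, 0)
  3a + 4b = 35 and a = 7 → (7, 3.5)
  3a + 4b = 35 and b = 6 → (3.667, 6)
  b = 6 and a = 0 → (0, 6)

Evaluating z = -5a + 9b at each vertex:
  (0, 0): z = 0
  (7, 0): z = -35
  (7, 3.5): z = -3.5
  (3.667, 6): z = 35.67
  (0, 6): z = 54

The minimum is at (7, 0) with z = -35.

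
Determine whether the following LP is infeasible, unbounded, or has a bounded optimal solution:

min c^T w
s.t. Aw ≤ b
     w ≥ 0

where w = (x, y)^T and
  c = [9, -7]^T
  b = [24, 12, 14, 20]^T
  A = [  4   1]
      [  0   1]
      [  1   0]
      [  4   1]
The point (0, 12) satisfies every constraint, so the LP is feasible; the constraints give x ≤ 14 and y ≤ 12, which with x, y ≥ 0 keep the feasible region inside a bounded box. A feasible, bounded LP attains a finite optimum at a vertex.

Evaluating z = 9x - 7y at each vertex:
  (0, 0): z = 0
  (5, 0): z = 45
  (2, 12): z = -66
  (0, 12): z = -84

Bounded optimum: z* = -84 at (0, 12).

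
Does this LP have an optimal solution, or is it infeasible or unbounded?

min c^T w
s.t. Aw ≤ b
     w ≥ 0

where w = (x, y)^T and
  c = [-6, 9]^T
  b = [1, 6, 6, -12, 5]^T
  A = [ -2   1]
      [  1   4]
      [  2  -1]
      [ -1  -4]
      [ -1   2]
One constraint requires x + 4y ≤ 6, while the constraint -x - 4y ≤ -12 is equivalent to x + 4y ≥ 12. Together they would need 12 ≤ x + 4y ≤ 6, which is impossible since 12 > 6. No point satisfies all constraints.

Infeasible — the constraint set is empty.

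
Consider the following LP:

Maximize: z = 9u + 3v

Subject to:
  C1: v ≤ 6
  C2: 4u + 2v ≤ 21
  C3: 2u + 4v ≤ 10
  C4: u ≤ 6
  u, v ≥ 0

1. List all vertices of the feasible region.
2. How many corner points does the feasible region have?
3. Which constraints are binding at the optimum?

1. (0, 0), (5, 0), (0, 2.5)
2. 3
3. C3, v ≥ 0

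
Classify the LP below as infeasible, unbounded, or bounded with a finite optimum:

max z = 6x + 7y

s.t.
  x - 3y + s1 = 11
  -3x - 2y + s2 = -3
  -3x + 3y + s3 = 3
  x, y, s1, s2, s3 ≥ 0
Feasible point: (1, 0) satisfies every constraint, so the LP is feasible.
Direction d = (1, 1): for each constraint row a, a·d ≤ 0 —
  (1)(1) + (-3)(1) = -2 ≤ 0
  (-3)(1) + (-2)(1) = -5 ≤ 0
  (-3)(1) + (3)(1) = 0 ≤ 0
and d ≥ 0, so (1, 0) + t·d stays feasible for every t ≥ 0. Along this ray z = 6x + 7y changes by 13 per unit t, so z → +∞.

Unbounded — the objective can increase without bound over the feasible region.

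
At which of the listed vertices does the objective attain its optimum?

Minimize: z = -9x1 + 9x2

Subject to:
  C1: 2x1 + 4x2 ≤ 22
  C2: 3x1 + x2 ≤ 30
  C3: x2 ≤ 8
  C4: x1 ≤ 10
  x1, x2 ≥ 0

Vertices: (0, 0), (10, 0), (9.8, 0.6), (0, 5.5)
Evaluating z = -9x1 + 9x2 at each vertex:
  (0, 0): z = 0
  (10, 0): z = -90
  (9.8, 0.6): z = -82.8
  (0, 5.5): z = 49.5

The smallest value is z = -90, attained at (10, 0).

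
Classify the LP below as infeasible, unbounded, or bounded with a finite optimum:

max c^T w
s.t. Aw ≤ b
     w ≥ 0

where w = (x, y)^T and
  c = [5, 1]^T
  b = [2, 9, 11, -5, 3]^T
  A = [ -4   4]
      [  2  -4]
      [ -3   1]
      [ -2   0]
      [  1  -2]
Feasible point: (3, 0) satisfies every constraint, so the LP is feasible.
Direction d = (1, 1): for each constraint row a, a·d ≤ 0 —
  (-4)(1) + (4)(1) = 0 ≤ 0
  (2)(1) + (-4)(1) = -2 ≤ 0
  (-3)(1) + (1)(1) = -2 ≤ 0
  (-2)(1) + (0)(1) = -2 ≤ 0
  (1)(1) + (-2)(1) = -1 ≤ 0
and d ≥ 0, so (3, 0) + t·d stays feasible for every t ≥ 0. Along this ray z = 5x + y changes by 6 per unit t, so z → +∞.

Unbounded — the objective can increase without bound over the feasible region.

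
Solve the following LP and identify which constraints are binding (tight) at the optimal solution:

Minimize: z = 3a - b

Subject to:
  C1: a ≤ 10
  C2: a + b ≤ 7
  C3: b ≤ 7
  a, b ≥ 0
Optimal: a = 0, b = 7
Slack at optimum:
  C1: slack = 10
  C2: slack = 0 (binding)
  C3: slack = 0 (binding)
  a ≥ 0: a = 0 (binding)
  b ≥ 0: b = 7
Binding constraints: C2, C3, a ≥ 0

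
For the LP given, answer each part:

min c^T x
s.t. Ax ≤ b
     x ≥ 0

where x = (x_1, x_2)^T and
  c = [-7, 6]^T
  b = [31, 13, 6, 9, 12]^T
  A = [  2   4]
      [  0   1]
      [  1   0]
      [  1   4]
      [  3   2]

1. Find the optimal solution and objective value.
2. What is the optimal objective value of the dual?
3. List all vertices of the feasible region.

1. x_1 = 4, x_2 = 0, z = -28
2. -28 (by strong duality, equal to the primal optimum)
3. (0, 0), (4, 0), (3, 1.5), (0, 2.25)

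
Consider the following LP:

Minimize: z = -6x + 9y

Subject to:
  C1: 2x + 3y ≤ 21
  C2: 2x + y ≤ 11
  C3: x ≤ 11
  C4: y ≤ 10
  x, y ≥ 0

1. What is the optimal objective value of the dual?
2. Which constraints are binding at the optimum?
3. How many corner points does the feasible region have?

1. -33 (by strong duality, equal to the primal optimum)
2. C2, y ≥ 0
3. 4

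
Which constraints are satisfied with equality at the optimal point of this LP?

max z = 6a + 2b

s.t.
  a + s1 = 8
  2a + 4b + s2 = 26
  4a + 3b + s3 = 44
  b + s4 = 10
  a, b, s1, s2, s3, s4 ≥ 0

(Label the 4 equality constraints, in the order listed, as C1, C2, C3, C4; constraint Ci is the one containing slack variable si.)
Optimal: a = 8, b = 2.5
Slack at optimum:
  C1: slack = 0 (binding)
  C2: slack = 0 (binding)
  C3: slack = 4.5
  C4: slack = 7.5
  a ≥ 0: a = 8
  b ≥ 0: b = 2.5
Binding constraints: C1, C2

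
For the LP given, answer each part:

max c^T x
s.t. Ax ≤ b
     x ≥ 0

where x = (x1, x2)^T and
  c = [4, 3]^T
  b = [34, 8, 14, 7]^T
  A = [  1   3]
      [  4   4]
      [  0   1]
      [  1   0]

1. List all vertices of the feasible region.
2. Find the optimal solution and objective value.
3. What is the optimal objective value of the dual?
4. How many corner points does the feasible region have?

1. (0, 0), (2, 0), (0, 2)
2. x1 = 2, x2 = 0, z = 8
3. 8 (by strong duality, equal to the primal optimum)
4. 3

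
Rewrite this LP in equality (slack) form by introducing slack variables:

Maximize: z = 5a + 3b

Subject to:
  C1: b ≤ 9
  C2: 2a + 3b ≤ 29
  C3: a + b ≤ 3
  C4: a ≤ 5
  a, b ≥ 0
max z = 5a + 3b

s.t.
  b + s1 = 9
  2a + 3b + s2 = 29
  a + b + s3 = 3
  a + s4 = 5
  a, b, s1, s2, s3, s4 ≥ 0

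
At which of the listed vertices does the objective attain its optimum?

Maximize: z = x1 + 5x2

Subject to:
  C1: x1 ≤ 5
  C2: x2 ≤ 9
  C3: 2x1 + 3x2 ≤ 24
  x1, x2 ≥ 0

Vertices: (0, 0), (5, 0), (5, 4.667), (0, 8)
Evaluating z = x1 + 5x2 at each vertex:
  (0, 0): z = 0
  (5, 0): z = 5
  (5, 4.667): z = 28.33
  (0, 8): z = 40

The largest value is z = 40, attained at (0, 8).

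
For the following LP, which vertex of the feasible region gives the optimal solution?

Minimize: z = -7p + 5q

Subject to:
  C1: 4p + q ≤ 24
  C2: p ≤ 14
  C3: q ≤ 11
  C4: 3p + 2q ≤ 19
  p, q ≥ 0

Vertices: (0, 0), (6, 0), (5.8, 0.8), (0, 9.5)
Evaluating z = -7p + 5q at each vertex:
  (0, 0): z = 0
  (6, 0): z = -42
  (5.8, 0.8): z = -36.6
  (0, 9.5): z = 47.5

The smallest value is z = -42, attained at (6, 0).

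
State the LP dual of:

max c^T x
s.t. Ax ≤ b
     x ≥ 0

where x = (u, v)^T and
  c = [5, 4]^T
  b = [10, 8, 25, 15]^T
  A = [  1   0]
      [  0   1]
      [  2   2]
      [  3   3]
Minimize: z = 10y1 + 8y2 + 25y3 + 15y4

Subject to:
  C1: -y1 - 2y3 - 3y4 ≤ -5
  C2: -y2 - 2y3 - 3y4 ≤ -4
  y1, y2, y3, y4 ≥ 0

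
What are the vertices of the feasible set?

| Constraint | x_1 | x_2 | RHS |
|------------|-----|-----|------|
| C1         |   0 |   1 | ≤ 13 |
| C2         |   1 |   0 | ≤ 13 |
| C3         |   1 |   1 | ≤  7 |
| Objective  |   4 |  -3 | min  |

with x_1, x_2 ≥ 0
Each vertex is the intersection of two constraint boundaries that also satisfies all remaining constraints:
  x_1 = 0 and x_2 = 0 → (0, 0)
  x_1 + x_2 = 7 and x_2 = 0 → (7, 0)
  x_1 + x_2 = 7 and x_1 = 0 → (0, 7)

Vertices: (0, 0), (7, 0), (0, 7)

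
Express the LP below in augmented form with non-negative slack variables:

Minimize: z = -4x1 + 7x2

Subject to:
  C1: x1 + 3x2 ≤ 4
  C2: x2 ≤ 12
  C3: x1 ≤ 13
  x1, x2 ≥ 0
min z = -4x1 + 7x2

s.t.
  x1 + 3x2 + s1 = 4
  x2 + s2 = 12
  x1 + s3 = 13
  x1, x2, s1, s2, s3 ≥ 0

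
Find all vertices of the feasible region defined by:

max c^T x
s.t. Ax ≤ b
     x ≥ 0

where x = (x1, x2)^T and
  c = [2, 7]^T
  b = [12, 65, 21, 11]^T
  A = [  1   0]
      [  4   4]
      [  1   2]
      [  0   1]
Each vertex is the intersection of two constraint boundaries that also satisfies all remaining constraints:
  x1 = 0 and x2 = 0 → (0, 0)
  x1 = 12 and x2 = 0 → (12, 0)
  x1 = 12 and 4x1 + 4x2 = 65 → (12, 4.25)
  4x1 + 4x2 = 65 and x1 + 2x2 = 21 → (11.5, 4.75)
  x1 + 2x2 = 21 and x1 = 0 → (0, 10.5)

Vertices: (0, 0), (12, 0), (12, 4.25), (11.5, 4.75), (0, 10.5)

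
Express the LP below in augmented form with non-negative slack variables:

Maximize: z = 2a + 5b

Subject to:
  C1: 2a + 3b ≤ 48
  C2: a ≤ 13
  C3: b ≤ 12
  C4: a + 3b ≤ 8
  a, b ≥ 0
max z = 2a + 5b

s.t.
  2a + 3b + s1 = 48
  a + s2 = 13
  b + s3 = 12
  a + 3b + s4 = 8
  a, b, s1, s2, s3, s4 ≥ 0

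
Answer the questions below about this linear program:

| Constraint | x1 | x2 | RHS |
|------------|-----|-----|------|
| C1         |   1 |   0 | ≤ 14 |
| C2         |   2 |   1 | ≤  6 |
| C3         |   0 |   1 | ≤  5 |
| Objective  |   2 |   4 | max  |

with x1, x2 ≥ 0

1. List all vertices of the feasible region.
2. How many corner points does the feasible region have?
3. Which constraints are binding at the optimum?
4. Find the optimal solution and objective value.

1. (0, 0), (3, 0), (0.5, 5), (0, 5)
2. 4
3. C2, C3
4. x1 = 0.5, x2 = 5, z = 21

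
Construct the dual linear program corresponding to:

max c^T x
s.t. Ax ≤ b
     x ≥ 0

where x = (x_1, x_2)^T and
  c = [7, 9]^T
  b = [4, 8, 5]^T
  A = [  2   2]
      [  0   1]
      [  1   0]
Minimize: z = 4y1 + 8y2 + 5y3

Subject to:
  C1: -2y1 - y3 ≤ -7
  C2: -2y1 - y2 ≤ -9
  y1, y2, y3 ≥ 0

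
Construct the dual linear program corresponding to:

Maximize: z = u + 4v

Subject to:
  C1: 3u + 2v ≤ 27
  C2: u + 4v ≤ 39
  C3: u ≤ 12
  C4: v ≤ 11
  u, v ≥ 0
Minimize: z = 27y1 + 39y2 + 12y3 + 11y4

Subject to:
  C1: -3y1 - y2 - y3 ≤ -1
  C2: -2y1 - 4y2 - y4 ≤ -4
  y1, y2, y3, y4 ≥ 0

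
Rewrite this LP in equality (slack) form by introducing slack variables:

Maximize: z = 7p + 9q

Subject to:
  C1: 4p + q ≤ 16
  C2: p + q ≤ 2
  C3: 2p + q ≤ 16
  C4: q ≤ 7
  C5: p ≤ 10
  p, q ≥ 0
max z = 7p + 9q

s.t.
  4p + q + s1 = 16
  p + q + s2 = 2
  2p + q + s3 = 16
  q + s4 = 7
  p + s5 = 10
  p, q, s1, s2, s3, s4, s5 ≥ 0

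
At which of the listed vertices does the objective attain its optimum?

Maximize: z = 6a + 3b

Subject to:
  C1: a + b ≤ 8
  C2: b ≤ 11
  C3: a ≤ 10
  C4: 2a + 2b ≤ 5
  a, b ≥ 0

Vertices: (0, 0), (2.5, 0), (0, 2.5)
Evaluating z = 6a + 3b at each vertex:
  (0, 0): z = 0
  (2.5, 0): z = 15
  (0, 2.5): z = 7.5

The largest value is z = 15, attained at (2.5, 0).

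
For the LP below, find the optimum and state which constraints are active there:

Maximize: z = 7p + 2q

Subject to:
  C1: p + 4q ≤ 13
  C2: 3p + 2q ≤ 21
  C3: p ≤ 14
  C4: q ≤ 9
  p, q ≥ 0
Optimal: p = 7, q = 0
Binding: C2, q ≥ 0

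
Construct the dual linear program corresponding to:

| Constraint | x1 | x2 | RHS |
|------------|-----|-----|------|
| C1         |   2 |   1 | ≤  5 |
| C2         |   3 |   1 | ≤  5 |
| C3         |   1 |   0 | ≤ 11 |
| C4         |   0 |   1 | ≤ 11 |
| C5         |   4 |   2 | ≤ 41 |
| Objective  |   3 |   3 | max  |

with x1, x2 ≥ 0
Minimize: z = 5y1 + 5y2 + 11y3 + 11y4 + 41y5

Subject to:
  C1: -2y1 - 3y2 - y3 - 4y5 ≤ -3
  C2: -y1 - y2 - y4 - 2y5 ≤ -3
  y1, y2, y3, y4, y5 ≥ 0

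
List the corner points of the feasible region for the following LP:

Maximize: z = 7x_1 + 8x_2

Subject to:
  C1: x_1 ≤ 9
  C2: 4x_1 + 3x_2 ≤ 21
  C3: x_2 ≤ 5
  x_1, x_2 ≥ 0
Each vertex is the intersection of two constraint boundaries that also satisfies all remaining constraints:
  x_1 = 0 and x_2 = 0 → (0, 0)
  4x_1 + 3x_2 = 21 and x_2 = 0 → (5.25, 0)
  4x_1 + 3x_2 = 21 and x_2 = 5 → (1.5, 5)
  x_2 = 5 and x_1 = 0 → (0, 5)

Vertices: (0, 0), (5.25, 0), (1.5, 5), (0, 5)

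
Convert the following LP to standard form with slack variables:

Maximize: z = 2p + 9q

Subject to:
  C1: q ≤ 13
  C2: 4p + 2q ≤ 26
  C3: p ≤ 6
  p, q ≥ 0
max z = 2p + 9q

s.t.
  q + s1 = 13
  4p + 2q + s2 = 26
  p + s3 = 6
  p, q, s1, s2, s3 ≥ 0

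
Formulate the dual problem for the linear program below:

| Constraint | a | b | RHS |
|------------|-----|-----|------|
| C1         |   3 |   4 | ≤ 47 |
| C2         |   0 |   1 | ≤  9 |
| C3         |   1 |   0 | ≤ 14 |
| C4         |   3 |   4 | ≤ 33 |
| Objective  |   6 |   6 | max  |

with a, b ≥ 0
Minimize: z = 47y1 + 9y2 + 14y3 + 33y4

Subject to:
  C1: -3y1 - y3 - 3y4 ≤ -6
  C2: -4y1 - y2 - 4y4 ≤ -6
  y1, y2, y3, y4 ≥ 0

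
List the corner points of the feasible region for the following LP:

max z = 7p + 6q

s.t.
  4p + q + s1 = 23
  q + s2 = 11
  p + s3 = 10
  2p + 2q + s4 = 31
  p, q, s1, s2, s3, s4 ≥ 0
Each vertex is the intersection of two constraint boundaries that also satisfies all remaining constraints:
  p = 0 and q = 0 → (0, 0)
  4p + q = 23 and q = 0 → (5.75, 0)
  4p + q = 23 and q = 11 → (3, 11)
  q = 11 and p = 0 → (0, 11)

Vertices: (0, 0), (5.75, 0), (3, 11), (0, 11)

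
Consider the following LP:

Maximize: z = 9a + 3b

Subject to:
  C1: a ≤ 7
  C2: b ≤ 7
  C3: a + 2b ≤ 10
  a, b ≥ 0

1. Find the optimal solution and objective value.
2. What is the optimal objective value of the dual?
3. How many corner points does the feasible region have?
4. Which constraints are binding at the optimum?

1. a = 7, b = 1.5, z = 67.5
2. 67.5 (by strong duality, equal to the primal optimum)
3. 4
4. C1, C3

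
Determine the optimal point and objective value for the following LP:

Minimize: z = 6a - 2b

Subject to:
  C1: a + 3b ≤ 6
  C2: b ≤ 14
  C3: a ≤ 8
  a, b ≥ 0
a = 0, b = 2, z = -4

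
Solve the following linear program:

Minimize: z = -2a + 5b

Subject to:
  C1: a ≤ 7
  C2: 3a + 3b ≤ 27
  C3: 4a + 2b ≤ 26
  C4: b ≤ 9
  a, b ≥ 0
Each vertex is the intersection of two constraint boundaries that also satisfies all remaining constraints:
  a = 0 and b = 0 → (0, 0)
  4a + 2b = 26 and b = 0 → (6.5, 0)
  3a + 3b = 27 and 4a + 2b = 26 → (4, 5)
  3a + 3b = 27 and b = 9 → (0, 9)

Evaluating z = -2a + 5b at each vertex:
  (0, 0): z = 0
  (6.5, 0): z = -13
  (4, 5): z = 17
  (0, 9): z = 45

The minimum is at (6.5, 0) with z = -13.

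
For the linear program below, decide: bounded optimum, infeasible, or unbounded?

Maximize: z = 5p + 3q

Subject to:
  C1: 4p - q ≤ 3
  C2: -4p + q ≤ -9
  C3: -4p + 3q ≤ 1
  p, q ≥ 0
C1 requires 4p - q ≤ 3, while C2 (-4p + q ≤ -9) is equivalent to 4p - q ≥ 9. Together they would need 9 ≤ 4p - q ≤ 3, which is impossible since 9 > 3. No point satisfies all constraints.

Infeasible — the constraint set is empty.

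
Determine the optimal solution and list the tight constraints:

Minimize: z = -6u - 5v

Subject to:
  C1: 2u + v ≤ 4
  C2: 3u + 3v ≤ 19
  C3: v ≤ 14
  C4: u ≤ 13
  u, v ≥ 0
Optimal: u = 0, v = 4
Slack at optimum:
  C1: slack = 0 (binding)
  C2: slack = 7
  C3: slack = 10
  C4: slack = 13
  u ≥ 0: u = 0 (binding)
  v ≥ 0: v = 4
Binding constraints: C1, u ≥ 0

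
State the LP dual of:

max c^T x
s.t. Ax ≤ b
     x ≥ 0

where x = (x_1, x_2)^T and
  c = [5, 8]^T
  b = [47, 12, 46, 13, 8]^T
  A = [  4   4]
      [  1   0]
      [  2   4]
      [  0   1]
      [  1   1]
Minimize: z = 47y1 + 12y2 + 46y3 + 13y4 + 8y5

Subject to:
  C1: -4y1 - y2 - 2y3 - y5 ≤ -5
  C2: -4y1 - 4y3 - y4 - y5 ≤ -8
  y1, y2, y3, y4, y5 ≥ 0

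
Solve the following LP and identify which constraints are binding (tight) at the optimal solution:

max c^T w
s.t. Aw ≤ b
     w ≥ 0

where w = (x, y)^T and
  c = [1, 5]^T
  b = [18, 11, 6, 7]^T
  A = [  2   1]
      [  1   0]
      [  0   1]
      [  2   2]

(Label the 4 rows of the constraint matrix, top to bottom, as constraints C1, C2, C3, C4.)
Optimal: x = 0, y = 3.5
Slack at optimum:
  C1: slack = 14.5
  C2: slack = 11
  C3: slack = 2.5
  C4: slack = 0 (binding)
  x ≥ 0: x = 0 (binding)
  y ≥ 0: y = 3.5
Binding constraints: C4, x ≥ 0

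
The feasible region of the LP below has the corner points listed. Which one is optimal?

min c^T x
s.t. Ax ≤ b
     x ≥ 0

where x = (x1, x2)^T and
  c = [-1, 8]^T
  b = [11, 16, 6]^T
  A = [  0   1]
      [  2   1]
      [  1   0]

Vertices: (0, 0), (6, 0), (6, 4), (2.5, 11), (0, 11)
Evaluating z = -x1 + 8x2 at each vertex:
  (0, 0): z = 0
  (6, 0): z = -6
  (6, 4): z = 26
  (2.5, 11): z = 85.5
  (0, 11): z = 88

The smallest value is z = -6, attained at (6, 0).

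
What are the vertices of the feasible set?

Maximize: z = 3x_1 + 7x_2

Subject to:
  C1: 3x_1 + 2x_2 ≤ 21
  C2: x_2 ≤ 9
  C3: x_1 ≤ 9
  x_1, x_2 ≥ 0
Each vertex is the intersection of two constraint boundaries that also satisfies all remaining constraints:
  x_1 = 0 and x_2 = 0 → (0, 0)
  3x_1 + 2x_2 = 21 and x_2 = 0 → (7, 0)
  3x_1 + 2x_2 = 21 and x_2 = 9 → (1, 9)
  x_2 = 9 and x_1 = 0 → (0, 9)

Vertices: (0, 0), (7, 0), (1, 9), (0, 9)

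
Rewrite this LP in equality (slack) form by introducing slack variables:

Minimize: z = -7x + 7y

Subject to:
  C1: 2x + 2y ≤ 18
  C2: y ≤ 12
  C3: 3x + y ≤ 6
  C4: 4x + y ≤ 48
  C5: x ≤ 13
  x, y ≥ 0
min z = -7x + 7y

s.t.
  2x + 2y + s1 = 18
  y + s2 = 12
  3x + y + s3 = 6
  4x + y + s4 = 48
  x + s5 = 13
  x, y, s1, s2, s3, s4, s5 ≥ 0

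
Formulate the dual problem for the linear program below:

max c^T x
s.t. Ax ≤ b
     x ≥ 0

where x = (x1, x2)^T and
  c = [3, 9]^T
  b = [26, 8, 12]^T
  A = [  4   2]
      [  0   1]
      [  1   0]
Minimize: z = 26y1 + 8y2 + 12y3

Subject to:
  C1: -4y1 - y3 ≤ -3
  C2: -2y1 - y2 ≤ -9
  y1, y2, y3 ≥ 0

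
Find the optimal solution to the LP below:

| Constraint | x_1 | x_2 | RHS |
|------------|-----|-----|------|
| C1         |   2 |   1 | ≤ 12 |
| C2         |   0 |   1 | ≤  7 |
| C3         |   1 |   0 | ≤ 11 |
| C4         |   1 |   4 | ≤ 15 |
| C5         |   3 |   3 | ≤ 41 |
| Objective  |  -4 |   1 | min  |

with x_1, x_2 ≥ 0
x_1 = 6, x_2 = 0, z = -24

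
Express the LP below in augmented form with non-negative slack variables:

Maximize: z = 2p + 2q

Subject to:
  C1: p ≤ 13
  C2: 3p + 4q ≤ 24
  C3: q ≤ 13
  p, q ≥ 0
max z = 2p + 2q

s.t.
  p + s1 = 13
  3p + 4q + s2 = 24
  q + s3 = 13
  p, q, s1, s2, s3 ≥ 0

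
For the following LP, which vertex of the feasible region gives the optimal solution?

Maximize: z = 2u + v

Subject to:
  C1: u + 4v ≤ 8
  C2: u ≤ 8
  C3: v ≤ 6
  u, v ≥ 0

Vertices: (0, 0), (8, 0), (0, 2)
(8, 0) with z = 16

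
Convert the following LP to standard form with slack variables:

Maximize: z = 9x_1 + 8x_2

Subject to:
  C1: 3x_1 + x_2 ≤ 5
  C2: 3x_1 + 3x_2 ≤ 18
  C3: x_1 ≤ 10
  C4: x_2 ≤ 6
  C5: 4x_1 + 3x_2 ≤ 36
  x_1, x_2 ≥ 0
max z = 9x_1 + 8x_2

s.t.
  3x_1 + x_2 + s1 = 5
  3x_1 + 3x_2 + s2 = 18
  x_1 + s3 = 10
  x_2 + s4 = 6
  4x_1 + 3x_2 + s5 = 36
  x_1, x_2, s1, s2, s3, s4, s5 ≥ 0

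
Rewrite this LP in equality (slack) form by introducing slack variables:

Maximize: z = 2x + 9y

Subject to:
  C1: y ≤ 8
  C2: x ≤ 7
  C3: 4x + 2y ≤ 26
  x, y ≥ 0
max z = 2x + 9y

s.t.
  y + s1 = 8
  x + s2 = 7
  4x + 2y + s3 = 26
  x, y, s1, s2, s3 ≥ 0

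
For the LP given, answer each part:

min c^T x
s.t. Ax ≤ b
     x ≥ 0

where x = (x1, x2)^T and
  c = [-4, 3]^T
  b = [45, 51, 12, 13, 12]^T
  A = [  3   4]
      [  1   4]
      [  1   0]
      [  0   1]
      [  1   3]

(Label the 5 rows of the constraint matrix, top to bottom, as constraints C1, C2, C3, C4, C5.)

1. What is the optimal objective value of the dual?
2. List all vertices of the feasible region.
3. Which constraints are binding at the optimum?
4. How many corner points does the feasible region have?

1. -48 (by strong duality, equal to the primal optimum)
2. (0, 0), (12, 0), (0, 4)
3. C3, C5, x2 ≥ 0
4. 3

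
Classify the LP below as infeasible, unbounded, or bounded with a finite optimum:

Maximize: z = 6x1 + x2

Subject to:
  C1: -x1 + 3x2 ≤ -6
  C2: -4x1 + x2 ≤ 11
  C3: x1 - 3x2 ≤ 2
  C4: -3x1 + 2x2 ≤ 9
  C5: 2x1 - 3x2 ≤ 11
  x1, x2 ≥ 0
C3 requires x1 - 3x2 ≤ 2, while C1 (-x1 + 3x2 ≤ -6) is equivalent to x1 - 3x2 ≥ 6. Together they would need 6 ≤ x1 - 3x2 ≤ 2, which is impossible since 6 > 2. No point satisfies all constraints.

Infeasible: no point satisfies all constraints simultaneously.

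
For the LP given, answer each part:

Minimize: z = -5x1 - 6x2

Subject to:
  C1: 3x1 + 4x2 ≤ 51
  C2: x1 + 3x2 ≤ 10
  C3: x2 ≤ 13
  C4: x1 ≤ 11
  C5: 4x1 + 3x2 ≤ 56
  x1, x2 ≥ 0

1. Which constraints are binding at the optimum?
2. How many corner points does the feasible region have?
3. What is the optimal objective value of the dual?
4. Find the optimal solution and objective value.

1. C2, x2 ≥ 0
2. 3
3. -50 (by strong duality, equal to the primal optimum)
4. x1 = 10, x2 = 0, z = -50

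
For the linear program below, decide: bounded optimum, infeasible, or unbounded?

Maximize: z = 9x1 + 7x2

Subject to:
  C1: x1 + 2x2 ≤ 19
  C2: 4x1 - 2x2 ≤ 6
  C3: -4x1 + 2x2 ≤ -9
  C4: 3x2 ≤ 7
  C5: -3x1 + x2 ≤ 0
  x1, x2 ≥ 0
C2 requires 4x1 - 2x2 ≤ 6, while C3 (-4x1 + 2x2 ≤ -9) is equivalent to 4x1 - 2x2 ≥ 9. Together they would need 9 ≤ 4x1 - 2x2 ≤ 6, which is impossible since 9 > 6. No point satisfies all constraints.

Infeasible: no point satisfies all constraints simultaneously.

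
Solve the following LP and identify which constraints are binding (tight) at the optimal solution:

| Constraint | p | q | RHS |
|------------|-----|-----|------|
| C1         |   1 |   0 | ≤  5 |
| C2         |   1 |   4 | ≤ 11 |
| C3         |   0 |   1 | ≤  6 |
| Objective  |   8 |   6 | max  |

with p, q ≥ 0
Optimal: p = 5, q = 1.5
Binding: C1, C2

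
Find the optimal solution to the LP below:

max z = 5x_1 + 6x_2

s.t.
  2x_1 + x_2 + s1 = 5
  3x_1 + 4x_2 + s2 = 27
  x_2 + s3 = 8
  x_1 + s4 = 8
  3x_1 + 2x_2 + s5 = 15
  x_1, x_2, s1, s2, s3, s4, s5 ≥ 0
Each vertex is the intersection of two constraint boundaries that also satisfies all remaining constraints:
  x_1 = 0 and x_2 = 0 → (0, 0)
  2x_1 + x_2 = 5 and x_2 = 0 → (2.5, 0)
  2x_1 + x_2 = 5 and x_1 = 0 → (0, 5)

Evaluating z = 5x_1 + 6x_2 at each vertex:
  (0, 0): z = 0
  (2.5, 0): z = 12.5
  (0, 5): z = 30

The maximum is at (0, 5) with z = 30.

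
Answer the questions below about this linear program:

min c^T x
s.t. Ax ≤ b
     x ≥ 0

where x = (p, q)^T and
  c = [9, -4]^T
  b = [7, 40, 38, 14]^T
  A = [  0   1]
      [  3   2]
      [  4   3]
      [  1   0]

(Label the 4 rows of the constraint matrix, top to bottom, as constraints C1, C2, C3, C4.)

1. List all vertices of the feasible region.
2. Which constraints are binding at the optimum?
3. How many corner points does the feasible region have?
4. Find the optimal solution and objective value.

1. (0, 0), (9.5, 0), (4.25, 7), (0, 7)
2. C1, p ≥ 0
3. 4
4. p = 0, q = 7, z = -28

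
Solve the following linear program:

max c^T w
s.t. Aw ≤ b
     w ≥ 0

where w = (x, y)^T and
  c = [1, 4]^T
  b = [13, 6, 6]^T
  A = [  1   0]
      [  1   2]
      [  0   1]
Each vertex is the intersection of two constraint boundaries that also satisfies all remaining constraints:
  x = 0 and y = 0 → (0, 0)
  x + 2y = 6 and y = 0 → (6, 0)
  x + 2y = 6 and x = 0 → (0, 3)

Evaluating z = x + 4y at each vertex:
  (0, 0): z = 0
  (6, 0): z = 6
  (0, 3): z = 12

The maximum is at (0, 3) with z = 12.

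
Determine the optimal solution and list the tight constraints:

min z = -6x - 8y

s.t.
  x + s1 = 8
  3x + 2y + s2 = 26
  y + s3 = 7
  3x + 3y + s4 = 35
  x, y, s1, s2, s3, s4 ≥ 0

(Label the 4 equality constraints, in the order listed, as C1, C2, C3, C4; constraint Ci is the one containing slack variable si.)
Optimal: x = 4, y = 7
Slack at optimum:
  C1: slack = 4
  C2: slack = 0 (binding)
  C3: slack = 0 (binding)
  C4: slack = 2
  x ≥ 0: x = 4
  y ≥ 0: y = 7
Binding constraints: C2, C3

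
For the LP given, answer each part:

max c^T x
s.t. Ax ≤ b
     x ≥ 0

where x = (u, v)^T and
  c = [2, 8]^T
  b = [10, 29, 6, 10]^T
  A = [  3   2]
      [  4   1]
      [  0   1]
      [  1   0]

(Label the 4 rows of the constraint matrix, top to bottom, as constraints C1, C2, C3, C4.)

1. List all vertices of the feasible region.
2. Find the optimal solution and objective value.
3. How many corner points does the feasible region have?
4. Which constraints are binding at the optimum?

1. (0, 0), (3.333, 0), (0, 5)
2. u = 0, v = 5, z = 40
3. 3
4. C1, u ≥ 0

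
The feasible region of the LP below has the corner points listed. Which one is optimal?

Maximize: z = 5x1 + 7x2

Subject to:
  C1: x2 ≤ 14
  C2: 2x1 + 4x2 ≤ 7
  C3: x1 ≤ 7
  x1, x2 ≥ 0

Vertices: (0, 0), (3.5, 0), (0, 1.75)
(3.5, 0) with z = 17.5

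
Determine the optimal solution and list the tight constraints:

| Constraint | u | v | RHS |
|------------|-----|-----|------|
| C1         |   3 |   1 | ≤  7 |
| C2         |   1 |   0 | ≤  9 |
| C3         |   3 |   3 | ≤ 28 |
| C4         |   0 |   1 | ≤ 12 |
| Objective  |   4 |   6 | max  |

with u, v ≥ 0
Optimal: u = 0, v = 7
Slack at optimum:
  C1: slack = 0 (binding)
  C2: slack = 9
  C3: slack = 7
  C4: slack = 5
  u ≥ 0: u = 0 (binding)
  v ≥ 0: v = 7
Binding constraints: C1, u ≥ 0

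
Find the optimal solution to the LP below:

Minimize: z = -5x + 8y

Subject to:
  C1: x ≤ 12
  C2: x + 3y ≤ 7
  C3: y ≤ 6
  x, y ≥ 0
x = 7, y = 0, z = -35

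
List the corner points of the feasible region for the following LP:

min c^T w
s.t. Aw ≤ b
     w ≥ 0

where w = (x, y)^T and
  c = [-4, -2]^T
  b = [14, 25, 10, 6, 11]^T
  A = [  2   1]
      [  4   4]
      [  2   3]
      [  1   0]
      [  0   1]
Each vertex is the intersection of two constraint boundaries that also satisfies all remaining constraints:
  x = 0 and y = 0 → (0, 0)
  2x + 3y = 10 and y = 0 → (5, 0)
  2x + 3y = 10 and x = 0 → (0, 3.333)

Vertices: (0, 0), (5, 0), (0, 3.333)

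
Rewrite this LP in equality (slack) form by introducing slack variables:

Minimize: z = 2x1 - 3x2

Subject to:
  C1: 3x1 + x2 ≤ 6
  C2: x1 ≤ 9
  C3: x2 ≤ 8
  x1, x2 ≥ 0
min z = 2x1 - 3x2

s.t.
  3x1 + x2 + s1 = 6
  x1 + s2 = 9
  x2 + s3 = 8
  x1, x2, s1, s2, s3 ≥ 0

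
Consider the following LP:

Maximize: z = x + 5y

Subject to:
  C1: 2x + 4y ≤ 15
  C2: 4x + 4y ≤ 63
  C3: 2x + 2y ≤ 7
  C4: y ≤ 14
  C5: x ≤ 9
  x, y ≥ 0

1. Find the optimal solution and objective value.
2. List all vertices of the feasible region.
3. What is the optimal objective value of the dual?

1. x = 0, y = 3.5, z = 17.5
2. (0, 0), (3.5, 0), (0, 3.5)
3. 17.5 (by strong duality, equal to the primal optimum)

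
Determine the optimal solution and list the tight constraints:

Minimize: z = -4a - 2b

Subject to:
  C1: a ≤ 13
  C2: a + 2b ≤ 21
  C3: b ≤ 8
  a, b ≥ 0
Optimal: a = 13, b = 4
Slack at optimum:
  C1: slack = 0 (binding)
  C2: slack = 0 (binding)
  C3: slack = 4
  a ≥ 0: a = 13
  b ≥ 0: b = 4
Binding constraints: C1, C2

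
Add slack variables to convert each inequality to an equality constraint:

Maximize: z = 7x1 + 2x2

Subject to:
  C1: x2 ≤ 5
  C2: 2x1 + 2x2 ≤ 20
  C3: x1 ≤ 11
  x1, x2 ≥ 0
max z = 7x1 + 2x2

s.t.
  x2 + s1 = 5
  2x1 + 2x2 + s2 = 20
  x1 + s3 = 11
  x1, x2, s1, s2, s3 ≥ 0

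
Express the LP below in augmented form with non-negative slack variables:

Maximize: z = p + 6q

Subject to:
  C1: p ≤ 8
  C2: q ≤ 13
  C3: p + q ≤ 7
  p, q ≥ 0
max z = p + 6q

s.t.
  p + s1 = 8
  q + s2 = 13
  p + q + s3 = 7
  p, q, s1, s2, s3 ≥ 0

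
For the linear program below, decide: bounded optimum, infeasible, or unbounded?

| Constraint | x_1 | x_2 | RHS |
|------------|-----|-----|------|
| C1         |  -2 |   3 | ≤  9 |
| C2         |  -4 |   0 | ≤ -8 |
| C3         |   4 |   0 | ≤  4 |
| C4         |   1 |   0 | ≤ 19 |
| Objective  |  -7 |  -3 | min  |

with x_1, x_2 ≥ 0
C3 requires 4x_1 ≤ 4, while C2 (-4x_1 ≤ -8) is equivalent to 4x_1 ≥ 8. Together they would need 8 ≤ 4x_1 ≤ 4, which is impossible since 8 > 4. No point satisfies all constraints.

The feasible region is empty; the LP is infeasible.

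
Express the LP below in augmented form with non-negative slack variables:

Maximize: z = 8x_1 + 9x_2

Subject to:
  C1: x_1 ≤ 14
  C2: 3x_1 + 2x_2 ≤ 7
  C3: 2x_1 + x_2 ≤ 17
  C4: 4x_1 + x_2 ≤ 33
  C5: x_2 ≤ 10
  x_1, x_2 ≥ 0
max z = 8x_1 + 9x_2

s.t.
  x_1 + s1 = 14
  3x_1 + 2x_2 + s2 = 7
  2x_1 + x_2 + s3 = 17
  4x_1 + x_2 + s4 = 33
  x_2 + s5 = 10
  x_1, x_2, s1, s2, s3, s4, s5 ≥ 0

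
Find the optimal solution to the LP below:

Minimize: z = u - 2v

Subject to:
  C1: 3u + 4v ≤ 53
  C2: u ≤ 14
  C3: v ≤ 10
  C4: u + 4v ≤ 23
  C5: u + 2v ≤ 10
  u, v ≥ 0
u = 0, v = 5, z = -10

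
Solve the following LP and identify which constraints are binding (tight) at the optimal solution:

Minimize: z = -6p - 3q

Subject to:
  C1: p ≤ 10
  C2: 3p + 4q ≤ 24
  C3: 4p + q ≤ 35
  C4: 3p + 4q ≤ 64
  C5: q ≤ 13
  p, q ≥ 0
Optimal: p = 8, q = 0
Binding: C2, q ≥ 0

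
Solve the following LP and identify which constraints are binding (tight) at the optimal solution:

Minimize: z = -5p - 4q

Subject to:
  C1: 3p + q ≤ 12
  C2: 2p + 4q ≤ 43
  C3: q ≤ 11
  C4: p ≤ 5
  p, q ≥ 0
Optimal: p = 0.5, q = 10.5
Slack at optimum:
  C1: slack = 0 (binding)
  C2: slack = 0 (binding)
  C3: slack = 0.5
  C4: slack = 4.5
  p ≥ 0: p = 0.5
  q ≥ 0: q = 10.5
Binding constraints: C1, C2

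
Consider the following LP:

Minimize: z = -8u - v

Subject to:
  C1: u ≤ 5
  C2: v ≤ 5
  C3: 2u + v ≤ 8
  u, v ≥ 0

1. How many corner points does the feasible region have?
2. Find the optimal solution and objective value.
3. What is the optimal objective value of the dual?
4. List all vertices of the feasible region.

1. 4
2. u = 4, v = 0, z = -32
3. -32 (by strong duality, equal to the primal optimum)
4. (0, 0), (4, 0), (1.5, 5), (0, 5)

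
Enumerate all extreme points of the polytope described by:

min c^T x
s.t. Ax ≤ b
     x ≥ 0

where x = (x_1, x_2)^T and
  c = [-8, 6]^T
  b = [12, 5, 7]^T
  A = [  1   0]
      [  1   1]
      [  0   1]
Each vertex is the intersection of two constraint boundaries that also satisfies all remaining constraints:
  x_1 = 0 and x_2 = 0 → (0, 0)
  x_1 + x_2 = 5 and x_2 = 0 → (5, 0)
  x_1 + x_2 = 5 and x_1 = 0 → (0, 5)

Vertices: (0, 0), (5, 0), (0, 5)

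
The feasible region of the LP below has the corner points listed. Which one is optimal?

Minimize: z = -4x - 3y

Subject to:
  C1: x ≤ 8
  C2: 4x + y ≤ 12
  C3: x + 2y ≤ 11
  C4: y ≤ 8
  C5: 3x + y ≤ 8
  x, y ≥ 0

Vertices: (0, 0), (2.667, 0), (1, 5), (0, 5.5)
(1, 5) with z = -19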